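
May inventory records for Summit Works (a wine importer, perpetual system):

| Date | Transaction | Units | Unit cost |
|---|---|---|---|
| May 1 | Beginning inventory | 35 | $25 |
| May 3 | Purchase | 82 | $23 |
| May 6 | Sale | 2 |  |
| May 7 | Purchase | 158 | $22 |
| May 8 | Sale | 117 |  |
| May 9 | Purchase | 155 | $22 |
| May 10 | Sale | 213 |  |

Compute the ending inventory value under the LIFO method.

Ending inventory = $2,324

May 6, 2 sold [LIFO — newest first]: 2 @ $23 = $46
May 8, 117 sold [LIFO — newest first]: 117 @ $22 = $2,574
May 10, 213 sold [LIFO — newest first]: 155 @ $22 + 41 @ $22 + 17 @ $23 = $4,703
Total COGS = $46 + $2,574 + $4,703 = $7,323
Ending inventory: 35 @ $25 + 63 @ $23 = $2,324
Check: goods available $9,647 = COGS $7,323 + ending $2,324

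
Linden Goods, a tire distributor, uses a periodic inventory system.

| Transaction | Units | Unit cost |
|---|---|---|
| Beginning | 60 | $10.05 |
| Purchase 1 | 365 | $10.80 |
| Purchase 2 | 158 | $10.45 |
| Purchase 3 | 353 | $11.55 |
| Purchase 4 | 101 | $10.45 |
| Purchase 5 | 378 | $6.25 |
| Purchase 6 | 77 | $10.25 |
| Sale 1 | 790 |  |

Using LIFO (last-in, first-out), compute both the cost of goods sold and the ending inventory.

COGS = $6,909.90; ending inventory = $7,570.55

Sale 1 (790) [LIFO — newest first]: 77 @ $10.25 + 378 @ $6.25 + 101 @ $10.45 + 234 @ $11.55 = $6,909.90
Ending inventory: 60 @ $10.05 + 365 @ $10.80 + 158 @ $10.45 + 119 @ $11.55 = $7,570.55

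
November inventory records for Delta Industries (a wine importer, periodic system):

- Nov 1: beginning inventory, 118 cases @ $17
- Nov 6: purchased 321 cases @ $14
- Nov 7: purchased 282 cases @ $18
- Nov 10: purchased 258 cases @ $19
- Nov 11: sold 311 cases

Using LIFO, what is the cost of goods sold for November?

COGS = $5,856

Nov 11, 311 sold [LIFO — newest first]: 258 @ $19 + 53 @ $18 = $5,856
Ending inventory: 118 @ $17 + 321 @ $14 + 229 @ $18 = $10,622
Check: goods available $16,478 = COGS $5,856 + ending $10,622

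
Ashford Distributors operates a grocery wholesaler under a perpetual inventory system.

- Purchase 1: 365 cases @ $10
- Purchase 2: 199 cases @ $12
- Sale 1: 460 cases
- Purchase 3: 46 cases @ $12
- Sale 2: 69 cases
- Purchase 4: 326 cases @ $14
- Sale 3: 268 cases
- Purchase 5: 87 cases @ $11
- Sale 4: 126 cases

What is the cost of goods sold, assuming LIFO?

COGS = $11,035

Sale 1 (460) [LIFO — newest first]: 199 @ $12 + 261 @ $10 = $4,998
Sale 2 (69) [LIFO — newest first]: 46 @ $12 + 23 @ $10 = $782
Sale 3 (268) [LIFO — newest first]: 268 @ $14 = $3,752
Sale 4 (126) [LIFO — newest first]: 87 @ $11 + 39 @ $14 = $1,503
Total COGS = $4,998 + $782 + $3,752 + $1,503 = $11,035
Ending inventory: 81 @ $10 + 19 @ $14 = $1,076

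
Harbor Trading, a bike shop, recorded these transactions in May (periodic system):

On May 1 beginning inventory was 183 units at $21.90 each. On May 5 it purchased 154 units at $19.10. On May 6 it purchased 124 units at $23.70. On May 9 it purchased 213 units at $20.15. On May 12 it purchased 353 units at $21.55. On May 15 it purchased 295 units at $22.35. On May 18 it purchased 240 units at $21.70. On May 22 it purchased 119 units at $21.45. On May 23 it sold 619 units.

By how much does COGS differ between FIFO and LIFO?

$499.95

FIFO COGS: 183 @ $21.90 + 154 @ $19.10 + 124 @ $23.70 + 158 @ $20.15 = $13,071.60
LIFO COGS: 119 @ $21.45 + 240 @ $21.70 + 260 @ $22.35 = $13,571.55
Difference = |$13,071.60 − $13,571.55| = $499.95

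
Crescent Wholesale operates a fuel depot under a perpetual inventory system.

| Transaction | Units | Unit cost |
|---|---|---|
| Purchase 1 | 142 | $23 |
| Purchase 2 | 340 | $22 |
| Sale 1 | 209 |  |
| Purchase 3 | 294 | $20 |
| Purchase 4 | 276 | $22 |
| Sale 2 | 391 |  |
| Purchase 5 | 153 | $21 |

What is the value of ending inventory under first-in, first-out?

Ending inventory = $12,805

Sale 1 (209) [FIFO — oldest first]: 142 @ $23 + 67 @ $22 = $4,740
Sale 2 (391) [FIFO — oldest first]: 273 @ $22 + 118 @ $20 = $8,366
Total COGS = $4,740 + $8,366 = $13,106
Ending inventory: 176 @ $20 + 276 @ $22 + 153 @ $21 = $12,805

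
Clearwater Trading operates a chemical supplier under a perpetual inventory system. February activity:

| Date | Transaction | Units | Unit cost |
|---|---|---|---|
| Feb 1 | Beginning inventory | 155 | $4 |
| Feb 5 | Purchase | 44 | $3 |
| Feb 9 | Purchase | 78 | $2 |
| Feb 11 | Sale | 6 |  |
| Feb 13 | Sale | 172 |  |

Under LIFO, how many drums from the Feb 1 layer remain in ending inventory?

99

Feb 11, 6 sold [LIFO — newest first]: 6 @ $2 = $12
Feb 13, 172 sold [LIFO — newest first]: 72 @ $2 + 44 @ $3 + 56 @ $4 = $500
Total COGS = $12 + $500 = $512
Ending inventory: 99 @ $4 = $396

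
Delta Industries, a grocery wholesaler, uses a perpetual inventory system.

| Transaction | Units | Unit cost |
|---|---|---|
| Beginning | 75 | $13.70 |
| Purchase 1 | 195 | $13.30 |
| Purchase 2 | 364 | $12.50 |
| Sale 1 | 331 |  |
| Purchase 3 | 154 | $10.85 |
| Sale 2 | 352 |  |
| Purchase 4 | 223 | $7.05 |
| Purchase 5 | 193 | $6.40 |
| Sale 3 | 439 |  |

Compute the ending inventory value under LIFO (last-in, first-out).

Sale 1 (331) [LIFO — newest first]: 331 @ $12.50 = $4,137.50
Sale 2 (352) [LIFO — newest first]: 154 @ $10.85 + 33 @ $12.50 + 165 @ $13.30 = $4,277.90
Sale 3 (439) [LIFO — newest first]: 193 @ $6.40 + 223 @ $7.05 + 23 @ $13.30 = $3,113.25
Total COGS = $4,137.50 + $4,277.90 + $3,113.25 = $11,528.65
Ending inventory: 75 @ $13.70 + 7 @ $13.30 = $1,120.60

Ending inventory = $1,120.60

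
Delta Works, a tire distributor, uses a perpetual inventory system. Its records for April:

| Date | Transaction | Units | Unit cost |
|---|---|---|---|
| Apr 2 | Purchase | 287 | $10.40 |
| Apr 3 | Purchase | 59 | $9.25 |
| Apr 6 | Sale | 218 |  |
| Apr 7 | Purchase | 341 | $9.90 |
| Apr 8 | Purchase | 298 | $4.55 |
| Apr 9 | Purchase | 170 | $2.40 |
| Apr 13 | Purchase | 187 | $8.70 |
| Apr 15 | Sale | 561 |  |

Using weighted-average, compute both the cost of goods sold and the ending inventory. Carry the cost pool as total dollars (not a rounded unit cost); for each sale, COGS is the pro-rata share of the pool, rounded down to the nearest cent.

After Apr 2: 287 on hand, pool $2,984.80 (≈ $10.4000 each)
After Apr 3: 346 on hand, pool $3,530.55 (≈ $10.2039 each)
Apr 6, sell 218: 218/346 × $3,530.55 → $2,224.45
After Apr 7: 469 on hand, pool $4,682.00 (≈ $9.9829 each)
After Apr 8: 767 on hand, pool $6,037.90 (≈ $7.8721 each)
After Apr 9: 937 on hand, pool $6,445.90 (≈ $6.8793 each)
After Apr 13: 1124 on hand, pool $8,072.80 (≈ $7.1822 each)
Apr 15, sell 561: 561/1124 × $8,072.80 → $4,029.21
Total COGS = $2,224.45 + $4,029.21 = $6,253.66
Ending inventory (cost pool remaining) = $4,043.59
Check: goods available $10,297.25 = COGS $6,253.66 + ending $4,043.59

COGS = $6,253.66; ending inventory = $4,043.59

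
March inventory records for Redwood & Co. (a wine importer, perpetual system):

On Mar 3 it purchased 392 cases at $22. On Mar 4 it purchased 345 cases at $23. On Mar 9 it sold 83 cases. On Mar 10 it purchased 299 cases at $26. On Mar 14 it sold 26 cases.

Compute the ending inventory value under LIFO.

Mar 9, 83 sold [LIFO — newest first]: 83 @ $23 = $1,909
Mar 14, 26 sold [LIFO — newest first]: 26 @ $26 = $676
Total COGS = $1,909 + $676 = $2,585
Ending inventory: 392 @ $22 + 262 @ $23 + 273 @ $26 = $21,748
Check: goods available $24,333 = COGS $2,585 + ending $21,748

Ending inventory = $21,748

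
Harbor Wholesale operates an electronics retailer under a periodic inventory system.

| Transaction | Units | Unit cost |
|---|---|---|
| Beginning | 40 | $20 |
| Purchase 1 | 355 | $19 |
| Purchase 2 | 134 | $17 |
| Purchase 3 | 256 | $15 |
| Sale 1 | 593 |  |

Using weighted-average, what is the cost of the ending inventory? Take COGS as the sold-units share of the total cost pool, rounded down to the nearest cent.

Ending inventory = $3,341.78

Sale 1, sell 593: 593/785 × $13,663.00 → $10,321.22
Ending inventory (cost pool remaining) = $3,341.78
Check: goods available $13,663.00 = COGS $10,321.22 + ending $3,341.78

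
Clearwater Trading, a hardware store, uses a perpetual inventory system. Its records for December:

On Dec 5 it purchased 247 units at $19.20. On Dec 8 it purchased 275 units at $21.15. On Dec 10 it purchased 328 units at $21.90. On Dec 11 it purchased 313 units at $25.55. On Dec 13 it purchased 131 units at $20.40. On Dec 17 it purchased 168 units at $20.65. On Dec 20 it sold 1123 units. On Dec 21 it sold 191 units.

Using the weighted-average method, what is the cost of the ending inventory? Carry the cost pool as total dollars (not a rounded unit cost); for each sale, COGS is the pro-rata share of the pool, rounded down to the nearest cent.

After Dec 5: 247 on hand, pool $4,742.40 (≈ $19.2000 each)
After Dec 8: 522 on hand, pool $10,558.65 (≈ $20.2273 each)
After Dec 10: 850 on hand, pool $17,741.85 (≈ $20.8728 each)
After Dec 11: 1163 on hand, pool $25,739.00 (≈ $22.1316 each)
After Dec 13: 1294 on hand, pool $28,411.40 (≈ $21.9563 each)
After Dec 17: 1462 on hand, pool $31,880.60 (≈ $21.8062 each)
Dec 20, sell 1123: 1123/1462 × $31,880.60 → $24,488.31
Dec 21, sell 191: 191/339 × $7,392.29 → $4,164.97
Total COGS = $24,488.31 + $4,164.97 = $28,653.28
Ending inventory (cost pool remaining) = $3,227.32
Check: goods available $31,880.60 = COGS $28,653.28 + ending $3,227.32

Ending inventory = $3,227.32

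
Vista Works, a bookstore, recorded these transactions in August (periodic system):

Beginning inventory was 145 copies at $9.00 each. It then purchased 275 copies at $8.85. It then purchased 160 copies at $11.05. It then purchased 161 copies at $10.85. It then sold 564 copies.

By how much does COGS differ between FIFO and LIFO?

$335.45

FIFO COGS: 145 @ $9.00 + 275 @ $8.85 + 144 @ $11.05 = $5,329.95
LIFO COGS: 161 @ $10.85 + 160 @ $11.05 + 243 @ $8.85 = $5,665.40
Difference = |$5,329.95 − $5,665.40| = $335.45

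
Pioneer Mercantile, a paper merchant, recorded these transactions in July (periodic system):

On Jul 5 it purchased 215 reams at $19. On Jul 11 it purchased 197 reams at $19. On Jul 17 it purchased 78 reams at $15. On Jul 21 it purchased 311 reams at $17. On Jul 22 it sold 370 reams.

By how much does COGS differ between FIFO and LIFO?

$858

FIFO COGS: 215 @ $19 + 155 @ $19 = $7,030
LIFO COGS: 311 @ $17 + 59 @ $15 = $6,172
Difference = |$7,030 − $6,172| = $858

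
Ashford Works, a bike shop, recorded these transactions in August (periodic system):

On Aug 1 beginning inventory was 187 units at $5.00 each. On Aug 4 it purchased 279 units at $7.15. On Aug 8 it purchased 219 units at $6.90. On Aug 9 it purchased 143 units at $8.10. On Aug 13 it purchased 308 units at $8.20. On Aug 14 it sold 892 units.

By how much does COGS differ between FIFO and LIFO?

$658.25

FIFO COGS: 187 @ $5.00 + 279 @ $7.15 + 219 @ $6.90 + 143 @ $8.10 + 64 @ $8.20 = $6,124.05
LIFO COGS: 308 @ $8.20 + 143 @ $8.10 + 219 @ $6.90 + 222 @ $7.15 = $6,782.30
Difference = |$6,124.05 − $6,782.30| = $658.25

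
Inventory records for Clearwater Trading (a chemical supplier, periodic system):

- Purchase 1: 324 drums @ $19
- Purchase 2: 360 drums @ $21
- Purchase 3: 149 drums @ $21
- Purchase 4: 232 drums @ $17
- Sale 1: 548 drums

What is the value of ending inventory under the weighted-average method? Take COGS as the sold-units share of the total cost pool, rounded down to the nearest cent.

Sale 1, sell 548: 548/1065 × $20,789.00 → $10,697.06
Ending inventory (cost pool remaining) = $10,091.94
Check: goods available $20,789.00 = COGS $10,697.06 + ending $10,091.94

Ending inventory = $10,091.94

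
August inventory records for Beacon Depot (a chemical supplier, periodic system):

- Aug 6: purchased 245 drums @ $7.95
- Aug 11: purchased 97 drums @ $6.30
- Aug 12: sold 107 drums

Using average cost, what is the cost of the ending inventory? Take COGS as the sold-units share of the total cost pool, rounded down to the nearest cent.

Ending inventory = $1,758.28

Aug 12, sell 107: 107/342 × $2,558.85 → $800.57
Ending inventory (cost pool remaining) = $1,758.28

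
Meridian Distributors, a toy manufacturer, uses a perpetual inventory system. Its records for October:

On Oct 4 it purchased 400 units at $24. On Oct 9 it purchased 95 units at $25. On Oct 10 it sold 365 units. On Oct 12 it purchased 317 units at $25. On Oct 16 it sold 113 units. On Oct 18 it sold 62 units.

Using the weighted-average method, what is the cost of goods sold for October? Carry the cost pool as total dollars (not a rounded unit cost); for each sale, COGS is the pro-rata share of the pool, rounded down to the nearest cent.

After Oct 4: 400 on hand, pool $9,600.00 (≈ $24.0000 each)
After Oct 9: 495 on hand, pool $11,975.00 (≈ $24.1919 each)
Oct 10, sell 365: 365/495 × $11,975.00 → $8,830.05
After Oct 12: 447 on hand, pool $11,069.95 (≈ $24.7650 each)
Oct 16, sell 113: 113/447 × $11,069.95 → $2,798.44
Oct 18, sell 62: 62/334 × $8,271.51 → $1,535.43
Total COGS = $8,830.05 + $2,798.44 + $1,535.43 = $13,163.92
Ending inventory (cost pool remaining) = $6,736.08

COGS = $13,163.92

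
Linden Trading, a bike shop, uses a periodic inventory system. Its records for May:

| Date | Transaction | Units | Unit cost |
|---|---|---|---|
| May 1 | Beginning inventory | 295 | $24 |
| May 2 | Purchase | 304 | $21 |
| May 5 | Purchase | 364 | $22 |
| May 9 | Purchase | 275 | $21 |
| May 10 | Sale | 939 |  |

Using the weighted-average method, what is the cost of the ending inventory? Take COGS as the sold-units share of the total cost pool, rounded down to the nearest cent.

Ending inventory = $6,580.66

May 10, sell 939: 939/1238 × $27,247.00 → $20,666.34
Ending inventory (cost pool remaining) = $6,580.66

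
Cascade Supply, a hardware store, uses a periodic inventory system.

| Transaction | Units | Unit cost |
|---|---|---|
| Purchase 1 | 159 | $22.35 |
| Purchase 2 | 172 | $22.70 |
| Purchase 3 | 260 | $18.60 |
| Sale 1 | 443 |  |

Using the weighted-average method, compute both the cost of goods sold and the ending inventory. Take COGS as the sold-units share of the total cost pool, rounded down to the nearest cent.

COGS = $9,215.33; ending inventory = $3,078.72

Sale 1, sell 443: 443/591 × $12,294.05 → $9,215.33
Ending inventory (cost pool remaining) = $3,078.72
Check: goods available $12,294.05 = COGS $9,215.33 + ending $3,078.72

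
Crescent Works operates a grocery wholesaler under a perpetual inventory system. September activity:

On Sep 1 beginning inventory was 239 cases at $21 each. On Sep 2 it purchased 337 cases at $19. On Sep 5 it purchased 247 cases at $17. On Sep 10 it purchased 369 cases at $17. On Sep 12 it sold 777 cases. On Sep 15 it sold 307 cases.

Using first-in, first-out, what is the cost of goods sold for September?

Sep 12, 777 sold [FIFO — oldest first]: 239 @ $21 + 337 @ $19 + 201 @ $17 = $14,839
Sep 15, 307 sold [FIFO — oldest first]: 46 @ $17 + 261 @ $17 = $5,219
Total COGS = $14,839 + $5,219 = $20,058
Ending inventory: 108 @ $17 = $1,836
Check: goods available $21,894 = COGS $20,058 + ending $1,836

COGS = $20,058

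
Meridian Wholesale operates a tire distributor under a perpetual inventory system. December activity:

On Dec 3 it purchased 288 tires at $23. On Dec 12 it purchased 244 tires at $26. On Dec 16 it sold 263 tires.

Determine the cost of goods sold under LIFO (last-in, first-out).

COGS = $6,781

Dec 16, 263 sold [LIFO — newest first]: 244 @ $26 + 19 @ $23 = $6,781
Ending inventory: 269 @ $23 = $6,187
Check: goods available $12,968 = COGS $6,781 + ending $6,187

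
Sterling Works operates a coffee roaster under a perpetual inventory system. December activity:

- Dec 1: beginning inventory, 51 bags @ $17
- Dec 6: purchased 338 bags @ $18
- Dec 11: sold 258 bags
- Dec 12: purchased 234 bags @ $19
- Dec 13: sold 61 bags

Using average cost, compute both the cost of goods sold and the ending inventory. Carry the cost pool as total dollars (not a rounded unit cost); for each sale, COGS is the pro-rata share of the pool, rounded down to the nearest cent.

COGS = $5,744.40; ending inventory = $5,652.60

After Dec 1: 51 on hand, pool $867.00 (≈ $17.0000 each)
After Dec 6: 389 on hand, pool $6,951.00 (≈ $17.8689 each)
Dec 11, sell 258: 258/389 × $6,951.00 → $4,610.17
After Dec 12: 365 on hand, pool $6,786.83 (≈ $18.5941 each)
Dec 13, sell 61: 61/365 × $6,786.83 → $1,134.23
Total COGS = $4,610.17 + $1,134.23 = $5,744.40
Ending inventory (cost pool remaining) = $5,652.60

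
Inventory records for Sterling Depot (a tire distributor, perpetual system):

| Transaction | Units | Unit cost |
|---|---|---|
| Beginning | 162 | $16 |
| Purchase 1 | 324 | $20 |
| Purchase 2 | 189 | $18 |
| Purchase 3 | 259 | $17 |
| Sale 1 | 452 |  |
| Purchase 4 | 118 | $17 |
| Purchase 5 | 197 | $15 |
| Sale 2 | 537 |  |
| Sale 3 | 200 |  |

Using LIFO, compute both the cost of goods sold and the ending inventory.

COGS = $20,878; ending inventory = $960

Sale 1 (452) [LIFO — newest first]: 259 @ $17 + 189 @ $18 + 4 @ $20 = $7,885
Sale 2 (537) [LIFO — newest first]: 197 @ $15 + 118 @ $17 + 222 @ $20 = $9,401
Sale 3 (200) [LIFO — newest first]: 98 @ $20 + 102 @ $16 = $3,592
Total COGS = $7,885 + $9,401 + $3,592 = $20,878
Ending inventory: 60 @ $16 = $960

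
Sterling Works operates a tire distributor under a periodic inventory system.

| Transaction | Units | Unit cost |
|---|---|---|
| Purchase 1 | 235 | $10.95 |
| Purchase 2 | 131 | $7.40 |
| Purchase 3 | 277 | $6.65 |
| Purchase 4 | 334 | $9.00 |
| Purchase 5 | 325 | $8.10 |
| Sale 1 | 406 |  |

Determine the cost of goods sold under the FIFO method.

COGS = $3,808.65

Sale 1 (406) [FIFO — oldest first]: 235 @ $10.95 + 131 @ $7.40 + 40 @ $6.65 = $3,808.65
Ending inventory: 237 @ $6.65 + 334 @ $9.00 + 325 @ $8.10 = $7,214.55
Check: goods available $11,023.20 = COGS $3,808.65 + ending $7,214.55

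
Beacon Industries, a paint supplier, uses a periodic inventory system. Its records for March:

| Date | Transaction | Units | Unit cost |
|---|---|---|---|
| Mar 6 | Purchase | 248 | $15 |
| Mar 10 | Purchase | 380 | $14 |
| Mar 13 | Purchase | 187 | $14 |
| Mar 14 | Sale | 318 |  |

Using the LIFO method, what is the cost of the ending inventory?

Mar 14, 318 sold [LIFO — newest first]: 187 @ $14 + 131 @ $14 = $4,452
Ending inventory: 248 @ $15 + 249 @ $14 = $7,206

Ending inventory = $7,206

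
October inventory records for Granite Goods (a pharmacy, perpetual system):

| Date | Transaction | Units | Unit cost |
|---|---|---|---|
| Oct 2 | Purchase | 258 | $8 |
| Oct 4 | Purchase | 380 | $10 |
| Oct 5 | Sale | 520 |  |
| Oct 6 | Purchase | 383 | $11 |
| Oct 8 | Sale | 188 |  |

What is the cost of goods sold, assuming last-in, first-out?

Oct 5, 520 sold [LIFO — newest first]: 380 @ $10 + 140 @ $8 = $4,920
Oct 8, 188 sold [LIFO — newest first]: 188 @ $11 = $2,068
Total COGS = $4,920 + $2,068 = $6,988
Ending inventory: 118 @ $8 + 195 @ $11 = $3,089
Check: goods available $10,077 = COGS $6,988 + ending $3,089

COGS = $6,988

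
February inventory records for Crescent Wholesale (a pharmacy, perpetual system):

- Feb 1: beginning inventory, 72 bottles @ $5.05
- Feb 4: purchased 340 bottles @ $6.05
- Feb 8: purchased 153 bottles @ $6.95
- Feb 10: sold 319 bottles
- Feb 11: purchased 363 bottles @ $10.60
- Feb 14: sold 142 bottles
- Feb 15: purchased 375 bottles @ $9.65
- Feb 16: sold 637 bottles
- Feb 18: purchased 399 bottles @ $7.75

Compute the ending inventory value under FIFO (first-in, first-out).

Ending inventory = $5,070.50

Feb 10, 319 sold [FIFO — oldest first]: 72 @ $5.05 + 247 @ $6.05 = $1,857.95
Feb 14, 142 sold [FIFO — oldest first]: 93 @ $6.05 + 49 @ $6.95 = $903.20
Feb 16, 637 sold [FIFO — oldest first]: 104 @ $6.95 + 363 @ $10.60 + 170 @ $9.65 = $6,211.10
Total COGS = $1,857.95 + $903.20 + $6,211.10 = $8,972.25
Ending inventory: 205 @ $9.65 + 399 @ $7.75 = $5,070.50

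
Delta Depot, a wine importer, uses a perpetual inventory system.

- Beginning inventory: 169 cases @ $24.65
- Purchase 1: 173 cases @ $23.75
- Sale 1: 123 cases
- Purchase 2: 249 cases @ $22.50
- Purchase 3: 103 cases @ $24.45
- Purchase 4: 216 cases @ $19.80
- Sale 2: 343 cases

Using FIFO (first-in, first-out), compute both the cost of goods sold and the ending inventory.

Sale 1 (123) [FIFO — oldest first]: 123 @ $24.65 = $3,031.95
Sale 2 (343) [FIFO — oldest first]: 46 @ $24.65 + 173 @ $23.75 + 124 @ $22.50 = $8,032.65
Total COGS = $3,031.95 + $8,032.65 = $11,064.60
Ending inventory: 125 @ $22.50 + 103 @ $24.45 + 216 @ $19.80 = $9,607.65
Check: goods available $20,672.25 = COGS $11,064.60 + ending $9,607.65

COGS = $11,064.60; ending inventory = $9,607.65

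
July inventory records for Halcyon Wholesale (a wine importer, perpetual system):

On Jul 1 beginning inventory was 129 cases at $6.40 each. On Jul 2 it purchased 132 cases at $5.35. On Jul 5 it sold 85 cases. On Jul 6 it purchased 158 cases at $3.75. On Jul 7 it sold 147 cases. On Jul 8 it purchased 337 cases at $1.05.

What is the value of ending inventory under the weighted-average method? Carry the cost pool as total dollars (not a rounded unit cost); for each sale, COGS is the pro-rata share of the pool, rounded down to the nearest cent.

Ending inventory = $1,263.91

After Jul 1: 129 on hand, pool $825.60 (≈ $6.4000 each)
After Jul 2: 261 on hand, pool $1,531.80 (≈ $5.8690 each)
Jul 5, sell 85: 85/261 × $1,531.80 → $498.86
After Jul 6: 334 on hand, pool $1,625.44 (≈ $4.8666 each)
Jul 7, sell 147: 147/334 × $1,625.44 → $715.38
After Jul 8: 524 on hand, pool $1,263.91 (≈ $2.4120 each)
Total COGS = $498.86 + $715.38 = $1,214.24
Ending inventory (cost pool remaining) = $1,263.91
Check: goods available $2,478.15 = COGS $1,214.24 + ending $1,263.91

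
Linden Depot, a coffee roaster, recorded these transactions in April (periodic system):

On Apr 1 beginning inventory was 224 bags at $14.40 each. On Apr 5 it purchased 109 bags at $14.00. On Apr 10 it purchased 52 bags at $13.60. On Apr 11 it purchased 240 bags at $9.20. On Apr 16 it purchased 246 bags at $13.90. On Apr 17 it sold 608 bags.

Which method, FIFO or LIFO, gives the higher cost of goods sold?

FIFO

FIFO COGS: 224 @ $14.40 + 109 @ $14.00 + 52 @ $13.60 + 223 @ $9.20 = $7,510.40
LIFO COGS: 246 @ $13.90 + 240 @ $9.20 + 52 @ $13.60 + 70 @ $14.00 = $7,314.60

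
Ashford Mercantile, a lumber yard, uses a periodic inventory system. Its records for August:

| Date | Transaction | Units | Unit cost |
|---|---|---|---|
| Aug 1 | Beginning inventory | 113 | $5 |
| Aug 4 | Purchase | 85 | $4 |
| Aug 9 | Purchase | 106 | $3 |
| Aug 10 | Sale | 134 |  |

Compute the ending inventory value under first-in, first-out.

Aug 10, 134 sold [FIFO — oldest first]: 113 @ $5 + 21 @ $4 = $649
Ending inventory: 64 @ $4 + 106 @ $3 = $574
Check: goods available $1,223 = COGS $649 + ending $574

Ending inventory = $574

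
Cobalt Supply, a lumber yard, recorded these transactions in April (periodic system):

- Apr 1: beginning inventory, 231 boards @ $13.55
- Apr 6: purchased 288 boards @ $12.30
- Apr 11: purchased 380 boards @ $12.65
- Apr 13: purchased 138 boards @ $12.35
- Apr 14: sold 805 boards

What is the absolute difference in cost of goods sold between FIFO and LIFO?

FIFO COGS: 231 @ $13.55 + 288 @ $12.30 + 286 @ $12.65 = $10,290.35
LIFO COGS: 138 @ $12.35 + 380 @ $12.65 + 287 @ $12.30 = $10,041.40
Difference = |$10,290.35 − $10,041.40| = $248.95

$248.95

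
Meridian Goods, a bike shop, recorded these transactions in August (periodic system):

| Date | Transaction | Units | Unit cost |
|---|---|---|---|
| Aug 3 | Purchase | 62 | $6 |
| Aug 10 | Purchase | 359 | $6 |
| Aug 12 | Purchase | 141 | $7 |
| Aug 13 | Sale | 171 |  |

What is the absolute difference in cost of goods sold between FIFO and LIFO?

FIFO COGS: 62 @ $6 + 109 @ $6 = $1,026
LIFO COGS: 141 @ $7 + 30 @ $6 = $1,167
Difference = |$1,026 − $1,167| = $141

$141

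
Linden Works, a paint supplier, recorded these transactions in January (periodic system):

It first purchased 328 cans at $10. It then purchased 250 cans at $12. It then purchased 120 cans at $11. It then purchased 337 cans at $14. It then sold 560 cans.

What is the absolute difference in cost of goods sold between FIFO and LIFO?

FIFO COGS: 328 @ $10 + 232 @ $12 = $6,064
LIFO COGS: 337 @ $14 + 120 @ $11 + 103 @ $12 = $7,274
Difference = |$6,064 − $7,274| = $1,210

$1,210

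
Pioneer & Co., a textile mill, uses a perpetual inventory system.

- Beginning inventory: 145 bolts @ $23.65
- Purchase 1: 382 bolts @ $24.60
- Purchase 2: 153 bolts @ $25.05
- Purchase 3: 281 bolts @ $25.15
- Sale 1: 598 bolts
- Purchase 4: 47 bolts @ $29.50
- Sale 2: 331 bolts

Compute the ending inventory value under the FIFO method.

Ending inventory = $2,191.30

Sale 1 (598) [FIFO — oldest first]: 145 @ $23.65 + 382 @ $24.60 + 71 @ $25.05 = $14,605.00
Sale 2 (331) [FIFO — oldest first]: 82 @ $25.05 + 249 @ $25.15 = $8,316.45
Total COGS = $14,605.00 + $8,316.45 = $22,921.45
Ending inventory: 32 @ $25.15 + 47 @ $29.50 = $2,191.30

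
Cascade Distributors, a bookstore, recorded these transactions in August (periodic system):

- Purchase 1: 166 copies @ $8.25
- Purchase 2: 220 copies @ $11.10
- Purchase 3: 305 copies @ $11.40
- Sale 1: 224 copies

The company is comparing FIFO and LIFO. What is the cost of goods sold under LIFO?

COGS = $2,553.60

FIFO COGS: 166 @ $8.25 + 58 @ $11.10 = $2,013.30
LIFO COGS: 224 @ $11.40 = $2,553.60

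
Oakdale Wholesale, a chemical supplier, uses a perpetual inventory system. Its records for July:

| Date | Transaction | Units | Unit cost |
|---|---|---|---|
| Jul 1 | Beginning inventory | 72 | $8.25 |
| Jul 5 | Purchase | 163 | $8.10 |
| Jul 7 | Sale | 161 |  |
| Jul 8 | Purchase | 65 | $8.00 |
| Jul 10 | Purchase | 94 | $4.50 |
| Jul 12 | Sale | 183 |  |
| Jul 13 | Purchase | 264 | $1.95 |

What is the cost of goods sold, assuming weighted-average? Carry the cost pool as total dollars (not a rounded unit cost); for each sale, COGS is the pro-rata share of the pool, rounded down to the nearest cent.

After Jul 1: 72 on hand, pool $594.00 (≈ $8.2500 each)
After Jul 5: 235 on hand, pool $1,914.30 (≈ $8.1460 each)
Jul 7, sell 161: 161/235 × $1,914.30 → $1,311.49
After Jul 8: 139 on hand, pool $1,122.81 (≈ $8.0778 each)
After Jul 10: 233 on hand, pool $1,545.81 (≈ $6.6344 each)
Jul 12, sell 183: 183/233 × $1,545.81 → $1,214.09
After Jul 13: 314 on hand, pool $846.52 (≈ $2.6959 each)
Total COGS = $1,311.49 + $1,214.09 = $2,525.58
Ending inventory (cost pool remaining) = $846.52
Check: goods available $3,372.10 = COGS $2,525.58 + ending $846.52

COGS = $2,525.58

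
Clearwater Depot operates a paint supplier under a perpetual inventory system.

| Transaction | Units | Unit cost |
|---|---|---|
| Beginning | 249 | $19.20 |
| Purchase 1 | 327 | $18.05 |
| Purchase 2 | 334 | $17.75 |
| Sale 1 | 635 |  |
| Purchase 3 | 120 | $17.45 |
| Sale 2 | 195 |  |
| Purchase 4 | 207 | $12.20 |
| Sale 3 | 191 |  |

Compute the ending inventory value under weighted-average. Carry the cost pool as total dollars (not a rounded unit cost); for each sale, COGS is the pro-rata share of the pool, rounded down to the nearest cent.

Ending inventory = $3,251.91

After Beginning: 249 on hand, pool $4,780.80 (≈ $19.2000 each)
After Purchase 1: 576 on hand, pool $10,683.15 (≈ $18.5471 each)
After Purchase 2: 910 on hand, pool $16,611.65 (≈ $18.2546 each)
Sale 1, sell 635: 635/910 × $16,611.65 → $11,591.64
After Purchase 3: 395 on hand, pool $7,114.01 (≈ $18.0102 each)
Sale 2, sell 195: 195/395 × $7,114.01 → $3,511.97
After Purchase 4: 407 on hand, pool $6,127.44 (≈ $15.0551 each)
Sale 3, sell 191: 191/407 × $6,127.44 → $2,875.53
Total COGS = $11,591.64 + $3,511.97 + $2,875.53 = $17,979.14
Ending inventory (cost pool remaining) = $3,251.91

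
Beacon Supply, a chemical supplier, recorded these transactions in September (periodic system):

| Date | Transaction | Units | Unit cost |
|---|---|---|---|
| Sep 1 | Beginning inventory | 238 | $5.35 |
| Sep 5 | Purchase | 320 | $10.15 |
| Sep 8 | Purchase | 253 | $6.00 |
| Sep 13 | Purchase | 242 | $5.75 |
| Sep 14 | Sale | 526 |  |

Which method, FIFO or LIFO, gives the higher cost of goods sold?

FIFO

FIFO COGS: 238 @ $5.35 + 288 @ $10.15 = $4,196.50
LIFO COGS: 242 @ $5.75 + 253 @ $6.00 + 31 @ $10.15 = $3,224.15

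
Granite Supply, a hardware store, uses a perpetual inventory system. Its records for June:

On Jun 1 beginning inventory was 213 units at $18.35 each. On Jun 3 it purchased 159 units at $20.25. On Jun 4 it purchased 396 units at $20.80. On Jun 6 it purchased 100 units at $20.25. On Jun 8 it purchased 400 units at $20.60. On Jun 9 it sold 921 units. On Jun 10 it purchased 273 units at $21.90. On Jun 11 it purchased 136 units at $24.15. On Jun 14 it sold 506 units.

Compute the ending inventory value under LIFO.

Ending inventory = $4,657.80

Jun 9, 921 sold [LIFO — newest first]: 400 @ $20.60 + 100 @ $20.25 + 396 @ $20.80 + 25 @ $20.25 = $19,008.05
Jun 14, 506 sold [LIFO — newest first]: 136 @ $24.15 + 273 @ $21.90 + 97 @ $20.25 = $11,227.35
Total COGS = $19,008.05 + $11,227.35 = $30,235.40
Ending inventory: 213 @ $18.35 + 37 @ $20.25 = $4,657.80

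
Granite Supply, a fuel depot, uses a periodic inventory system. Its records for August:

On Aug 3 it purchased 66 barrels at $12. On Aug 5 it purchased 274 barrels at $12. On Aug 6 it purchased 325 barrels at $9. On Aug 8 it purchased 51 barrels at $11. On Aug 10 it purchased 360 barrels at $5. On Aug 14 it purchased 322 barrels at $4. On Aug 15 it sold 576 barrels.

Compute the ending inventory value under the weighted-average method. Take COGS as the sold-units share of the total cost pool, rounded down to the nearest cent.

Ending inventory = $6,264.37

Aug 15, sell 576: 576/1398 × $10,654.00 → $4,389.63
Ending inventory (cost pool remaining) = $6,264.37
Check: goods available $10,654.00 = COGS $4,389.63 + ending $6,264.37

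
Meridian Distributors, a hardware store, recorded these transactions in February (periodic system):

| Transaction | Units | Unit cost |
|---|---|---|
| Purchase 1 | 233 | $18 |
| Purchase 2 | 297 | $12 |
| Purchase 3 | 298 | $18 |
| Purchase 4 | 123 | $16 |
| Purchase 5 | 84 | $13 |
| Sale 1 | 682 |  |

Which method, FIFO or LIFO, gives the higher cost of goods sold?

LIFO

FIFO COGS: 233 @ $18 + 297 @ $12 + 152 @ $18 = $10,494
LIFO COGS: 84 @ $13 + 123 @ $16 + 298 @ $18 + 177 @ $12 = $10,548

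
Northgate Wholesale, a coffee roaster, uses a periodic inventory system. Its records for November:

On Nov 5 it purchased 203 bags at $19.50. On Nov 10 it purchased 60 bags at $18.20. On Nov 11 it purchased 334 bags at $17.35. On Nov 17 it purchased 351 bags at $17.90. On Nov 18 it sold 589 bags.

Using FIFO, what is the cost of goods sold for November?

Nov 18, 589 sold [FIFO — oldest first]: 203 @ $19.50 + 60 @ $18.20 + 326 @ $17.35 = $10,706.60
Ending inventory: 8 @ $17.35 + 351 @ $17.90 = $6,421.70

COGS = $10,706.60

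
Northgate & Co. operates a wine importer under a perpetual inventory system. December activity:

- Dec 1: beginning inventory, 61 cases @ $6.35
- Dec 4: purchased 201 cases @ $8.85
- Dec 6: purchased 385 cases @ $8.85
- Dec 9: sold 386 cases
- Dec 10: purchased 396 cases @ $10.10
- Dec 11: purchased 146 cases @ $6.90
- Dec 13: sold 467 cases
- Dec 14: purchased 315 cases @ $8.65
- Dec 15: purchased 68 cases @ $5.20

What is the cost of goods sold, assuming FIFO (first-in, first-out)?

Dec 9, 386 sold [FIFO — oldest first]: 61 @ $6.35 + 201 @ $8.85 + 124 @ $8.85 = $3,263.60
Dec 13, 467 sold [FIFO — oldest first]: 261 @ $8.85 + 206 @ $10.10 = $4,390.45
Total COGS = $3,263.60 + $4,390.45 = $7,654.05
Ending inventory: 190 @ $10.10 + 146 @ $6.90 + 315 @ $8.65 + 68 @ $5.20 = $6,004.75

COGS = $7,654.05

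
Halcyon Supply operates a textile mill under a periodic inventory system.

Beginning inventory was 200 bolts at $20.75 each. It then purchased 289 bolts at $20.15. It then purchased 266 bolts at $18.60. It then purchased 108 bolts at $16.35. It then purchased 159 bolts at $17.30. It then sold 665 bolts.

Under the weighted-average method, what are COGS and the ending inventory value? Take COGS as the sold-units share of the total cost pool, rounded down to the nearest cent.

Sale 1, sell 665: 665/1022 × $19,437.45 → $12,647.65
Ending inventory (cost pool remaining) = $6,789.80

COGS = $12,647.65; ending inventory = $6,789.80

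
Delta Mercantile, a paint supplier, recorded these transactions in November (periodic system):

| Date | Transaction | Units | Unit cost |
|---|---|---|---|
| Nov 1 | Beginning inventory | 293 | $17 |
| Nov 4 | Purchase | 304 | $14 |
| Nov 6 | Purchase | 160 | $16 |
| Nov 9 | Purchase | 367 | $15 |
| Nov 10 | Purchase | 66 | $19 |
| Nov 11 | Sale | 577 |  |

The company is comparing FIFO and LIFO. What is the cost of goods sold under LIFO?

FIFO COGS: 293 @ $17 + 284 @ $14 = $8,957
LIFO COGS: 66 @ $19 + 367 @ $15 + 144 @ $16 = $9,063

COGS = $9,063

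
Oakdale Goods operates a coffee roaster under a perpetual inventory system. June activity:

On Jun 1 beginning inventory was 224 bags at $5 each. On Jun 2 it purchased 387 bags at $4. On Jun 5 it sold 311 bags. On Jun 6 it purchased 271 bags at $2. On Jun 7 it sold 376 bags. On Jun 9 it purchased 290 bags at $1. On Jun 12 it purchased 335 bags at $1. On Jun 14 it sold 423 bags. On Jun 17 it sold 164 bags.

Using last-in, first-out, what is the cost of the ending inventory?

Jun 5, 311 sold [LIFO — newest first]: 311 @ $4 = $1,244
Jun 7, 376 sold [LIFO — newest first]: 271 @ $2 + 76 @ $4 + 29 @ $5 = $991
Jun 14, 423 sold [LIFO — newest first]: 335 @ $1 + 88 @ $1 = $423
Jun 17, 164 sold [LIFO — newest first]: 164 @ $1 = $164
Total COGS = $1,244 + $991 + $423 + $164 = $2,822
Ending inventory: 195 @ $5 + 38 @ $1 = $1,013

Ending inventory = $1,013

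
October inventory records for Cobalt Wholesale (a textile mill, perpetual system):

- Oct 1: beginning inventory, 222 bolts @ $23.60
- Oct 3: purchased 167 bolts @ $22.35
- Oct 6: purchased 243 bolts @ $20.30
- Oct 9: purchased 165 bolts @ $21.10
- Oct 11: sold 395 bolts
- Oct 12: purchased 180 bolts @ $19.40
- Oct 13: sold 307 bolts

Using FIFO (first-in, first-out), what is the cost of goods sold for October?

COGS = $15,381.55

Oct 11, 395 sold [FIFO — oldest first]: 222 @ $23.60 + 167 @ $22.35 + 6 @ $20.30 = $9,093.45
Oct 13, 307 sold [FIFO — oldest first]: 237 @ $20.30 + 70 @ $21.10 = $6,288.10
Total COGS = $9,093.45 + $6,288.10 = $15,381.55
Ending inventory: 95 @ $21.10 + 180 @ $19.40 = $5,496.50
Check: goods available $20,878.05 = COGS $15,381.55 + ending $5,496.50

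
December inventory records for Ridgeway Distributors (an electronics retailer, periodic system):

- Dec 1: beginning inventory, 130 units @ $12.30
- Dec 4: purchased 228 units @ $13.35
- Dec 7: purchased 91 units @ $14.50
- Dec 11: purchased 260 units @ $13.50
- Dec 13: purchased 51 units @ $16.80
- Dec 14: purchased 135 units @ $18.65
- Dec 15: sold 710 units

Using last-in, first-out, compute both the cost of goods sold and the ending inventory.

COGS = $10,513.60; ending inventory = $2,333.25

Dec 15, 710 sold [LIFO — newest first]: 135 @ $18.65 + 51 @ $16.80 + 260 @ $13.50 + 91 @ $14.50 + 173 @ $13.35 = $10,513.60
Ending inventory: 130 @ $12.30 + 55 @ $13.35 = $2,333.25
Check: goods available $12,846.85 = COGS $10,513.60 + ending $2,333.25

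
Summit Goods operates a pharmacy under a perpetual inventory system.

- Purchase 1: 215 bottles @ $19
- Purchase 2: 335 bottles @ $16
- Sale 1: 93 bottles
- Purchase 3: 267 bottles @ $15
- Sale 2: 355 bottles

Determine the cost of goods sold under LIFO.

COGS = $6,901

Sale 1 (93) [LIFO — newest first]: 93 @ $16 = $1,488
Sale 2 (355) [LIFO — newest first]: 267 @ $15 + 88 @ $16 = $5,413
Total COGS = $1,488 + $5,413 = $6,901
Ending inventory: 215 @ $19 + 154 @ $16 = $6,549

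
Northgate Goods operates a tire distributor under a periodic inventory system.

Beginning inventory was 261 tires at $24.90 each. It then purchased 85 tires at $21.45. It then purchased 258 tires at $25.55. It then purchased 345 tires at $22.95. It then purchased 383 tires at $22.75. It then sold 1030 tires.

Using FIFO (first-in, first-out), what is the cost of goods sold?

Sale 1 (1030) [FIFO — oldest first]: 261 @ $24.90 + 85 @ $21.45 + 258 @ $25.55 + 345 @ $22.95 + 81 @ $22.75 = $24,674.55
Ending inventory: 302 @ $22.75 = $6,870.50
Check: goods available $31,545.05 = COGS $24,674.55 + ending $6,870.50

COGS = $24,674.55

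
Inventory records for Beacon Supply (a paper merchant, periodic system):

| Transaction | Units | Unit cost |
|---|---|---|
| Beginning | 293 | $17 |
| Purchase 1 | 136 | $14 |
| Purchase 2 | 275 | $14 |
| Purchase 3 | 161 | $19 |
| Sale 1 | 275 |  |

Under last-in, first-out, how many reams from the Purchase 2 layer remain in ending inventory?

161

Sale 1 (275) [LIFO — newest first]: 161 @ $19 + 114 @ $14 = $4,655
Ending inventory: 293 @ $17 + 136 @ $14 + 161 @ $14 = $9,139
Check: goods available $13,794 = COGS $4,655 + ending $9,139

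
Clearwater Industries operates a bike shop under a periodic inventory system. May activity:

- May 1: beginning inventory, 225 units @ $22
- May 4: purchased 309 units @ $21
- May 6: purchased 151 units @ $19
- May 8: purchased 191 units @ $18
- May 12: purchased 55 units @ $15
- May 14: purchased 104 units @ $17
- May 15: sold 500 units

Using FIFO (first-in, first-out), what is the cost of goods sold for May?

May 15, 500 sold [FIFO — oldest first]: 225 @ $22 + 275 @ $21 = $10,725
Ending inventory: 34 @ $21 + 151 @ $19 + 191 @ $18 + 55 @ $15 + 104 @ $17 = $9,614

COGS = $10,725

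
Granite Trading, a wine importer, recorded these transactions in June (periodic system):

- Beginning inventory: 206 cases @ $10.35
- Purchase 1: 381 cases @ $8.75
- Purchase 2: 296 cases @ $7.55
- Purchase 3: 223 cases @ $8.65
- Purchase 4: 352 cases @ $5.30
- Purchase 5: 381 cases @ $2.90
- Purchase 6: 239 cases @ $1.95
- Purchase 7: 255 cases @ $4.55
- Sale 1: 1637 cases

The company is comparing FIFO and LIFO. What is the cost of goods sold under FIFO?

FIFO COGS: 206 @ $10.35 + 381 @ $8.75 + 296 @ $7.55 + 223 @ $8.65 + 352 @ $5.30 + 179 @ $2.90 = $12,014.30
LIFO COGS: 255 @ $4.55 + 239 @ $1.95 + 381 @ $2.90 + 352 @ $5.30 + 223 @ $8.65 + 187 @ $7.55 = $7,937.60

COGS = $12,014.30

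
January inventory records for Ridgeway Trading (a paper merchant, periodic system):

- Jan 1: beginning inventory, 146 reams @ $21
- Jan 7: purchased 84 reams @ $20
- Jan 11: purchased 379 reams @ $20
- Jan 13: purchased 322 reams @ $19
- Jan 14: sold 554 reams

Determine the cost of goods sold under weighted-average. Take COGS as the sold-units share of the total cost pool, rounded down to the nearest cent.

Jan 14, sell 554: 554/931 × $18,444.00 → $10,975.26
Ending inventory (cost pool remaining) = $7,468.74

COGS = $10,975.26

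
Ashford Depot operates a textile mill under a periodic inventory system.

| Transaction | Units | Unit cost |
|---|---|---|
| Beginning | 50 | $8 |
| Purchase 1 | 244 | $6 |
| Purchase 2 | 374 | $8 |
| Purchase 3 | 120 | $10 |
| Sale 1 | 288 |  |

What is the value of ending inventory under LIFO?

Ending inventory = $3,512

Sale 1 (288) [LIFO — newest first]: 120 @ $10 + 168 @ $8 = $2,544
Ending inventory: 50 @ $8 + 244 @ $6 + 206 @ $8 = $3,512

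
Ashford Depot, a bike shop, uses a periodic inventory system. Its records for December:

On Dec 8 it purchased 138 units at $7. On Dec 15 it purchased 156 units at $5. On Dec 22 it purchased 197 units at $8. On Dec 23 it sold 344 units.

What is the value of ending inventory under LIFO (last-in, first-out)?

Ending inventory = $1,011

Dec 23, 344 sold [LIFO — newest first]: 197 @ $8 + 147 @ $5 = $2,311
Ending inventory: 138 @ $7 + 9 @ $5 = $1,011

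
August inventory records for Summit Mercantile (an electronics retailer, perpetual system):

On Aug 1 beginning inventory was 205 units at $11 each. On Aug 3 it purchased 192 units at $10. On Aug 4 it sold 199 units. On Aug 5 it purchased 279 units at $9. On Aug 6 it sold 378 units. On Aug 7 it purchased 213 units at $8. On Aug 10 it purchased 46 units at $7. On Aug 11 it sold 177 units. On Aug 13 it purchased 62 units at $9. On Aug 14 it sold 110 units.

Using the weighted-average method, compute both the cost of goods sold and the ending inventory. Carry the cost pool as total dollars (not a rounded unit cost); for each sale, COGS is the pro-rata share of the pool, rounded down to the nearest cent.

After Aug 1: 205 on hand, pool $2,255.00 (≈ $11.0000 each)
After Aug 3: 397 on hand, pool $4,175.00 (≈ $10.5164 each)
Aug 4, sell 199: 199/397 × $4,175.00 → $2,092.75
After Aug 5: 477 on hand, pool $4,593.25 (≈ $9.6295 each)
Aug 6, sell 378: 378/477 × $4,593.25 → $3,639.93
After Aug 7: 312 on hand, pool $2,657.32 (≈ $8.5171 each)
After Aug 10: 358 on hand, pool $2,979.32 (≈ $8.3221 each)
Aug 11, sell 177: 177/358 × $2,979.32 → $1,473.01
After Aug 13: 243 on hand, pool $2,064.31 (≈ $8.4951 each)
Aug 14, sell 110: 110/243 × $2,064.31 → $934.46
Total COGS = $2,092.75 + $3,639.93 + $1,473.01 + $934.46 = $8,140.15
Ending inventory (cost pool remaining) = $1,129.85
Check: goods available $9,270.00 = COGS $8,140.15 + ending $1,129.85

COGS = $8,140.15; ending inventory = $1,129.85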